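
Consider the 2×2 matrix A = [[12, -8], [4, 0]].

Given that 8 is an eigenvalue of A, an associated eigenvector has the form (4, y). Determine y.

We need (A - 8I)v = 0.
A - 8I = [[4, -8], [4, -8]].
Row 1: (4)·4 + (-8)·y = 0
Row 2: (4)·4 + (-8)·y = 0
Solving gives y = 2.
Check: A·(4, 2) = (32, 16) = 8·(4, 2).

2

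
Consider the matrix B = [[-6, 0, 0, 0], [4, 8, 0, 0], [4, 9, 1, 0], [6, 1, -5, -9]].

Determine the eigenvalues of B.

B is lower triangular, so its eigenvalues are the diagonal entries.
Diagonal: -6, 8, 1, -9.

-9, -6, 1, 8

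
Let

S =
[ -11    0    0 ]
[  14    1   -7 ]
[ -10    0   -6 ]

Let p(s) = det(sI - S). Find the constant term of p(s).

-66

p(s) = s^3 + 16s^2 + 49s - 66.
The constant term is -66.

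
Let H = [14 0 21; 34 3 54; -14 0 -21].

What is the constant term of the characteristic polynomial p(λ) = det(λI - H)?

0

p(0) = det(0·I − H) = det(−H) = (−1)^3·det(H).
det(H) = 0, so p(0) = 0.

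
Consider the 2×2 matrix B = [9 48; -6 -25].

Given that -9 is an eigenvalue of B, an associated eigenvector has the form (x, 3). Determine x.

-8

We need (B + 9I)v = 0.
B + 9I = [[18, 48], [-6, -16]].
Row 1: (18)·x + (48)·3 = 0
Row 2: (-6)·x + (-16)·3 = 0
Solving gives x = -8.
Check: B·(-8, 3) = (72, -27) = -9·(-8, 3).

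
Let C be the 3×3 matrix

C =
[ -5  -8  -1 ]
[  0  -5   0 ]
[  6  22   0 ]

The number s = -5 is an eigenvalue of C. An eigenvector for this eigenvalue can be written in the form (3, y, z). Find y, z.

1, -8

We need (C + 5I)v = 0.
C + 5I = [[0, -8, -1], [0, 0, 0], [6, 22, 5]].
Row 1: (0)·3 + (-8)·y + (-1)·z = 0
Row 2: (0)·3 + (0)·y + (0)·z = 0
Row 3: (6)·3 + (22)·y + (5)·z = 0
Solving gives y = 1, z = -8.
Check: C·(3, 1, -8) = (-15, -5, 40) = -5·(3, 1, -8).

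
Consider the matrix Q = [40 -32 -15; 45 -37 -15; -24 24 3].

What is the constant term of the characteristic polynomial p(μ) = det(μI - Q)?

p(0) = det(0·I − Q) = det(−Q) = (−1)^3·det(Q).
det(Q) = -120, so p(0) = 120.

120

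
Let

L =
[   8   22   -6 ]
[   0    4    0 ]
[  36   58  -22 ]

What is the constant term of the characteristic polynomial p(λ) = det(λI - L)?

p(0) = det(0·I − L) = det(−L) = (−1)^3·det(L).
det(L) = 160, so p(0) = -160.

-160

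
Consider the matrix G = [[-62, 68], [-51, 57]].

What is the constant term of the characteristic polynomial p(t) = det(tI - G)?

p(0) = det(0·I − G) = det(−G) = (−1)^2·det(G).
det(G) = -66, so p(0) = -66.

-66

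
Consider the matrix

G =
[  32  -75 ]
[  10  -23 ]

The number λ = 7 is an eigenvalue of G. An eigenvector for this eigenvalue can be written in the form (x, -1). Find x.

-3

We need (G - 7I)v = 0.
G - 7I = [[25, -75], [10, -30]].
Row 1: (25)·x + (-75)·-1 = 0
Row 2: (10)·x + (-30)·-1 = 0
Solving gives x = -3.
Check: G·(-3, -1) = (-21, -7) = 7·(-3, -1).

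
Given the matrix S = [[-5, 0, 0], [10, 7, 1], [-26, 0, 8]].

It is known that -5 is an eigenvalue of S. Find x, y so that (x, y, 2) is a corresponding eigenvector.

We need (S + 5I)v = 0.
S + 5I = [[0, 0, 0], [10, 12, 1], [-26, 0, 13]].
Row 1: (0)·x + (0)·y + (0)·2 = 0
Row 2: (10)·x + (12)·y + (1)·2 = 0
Row 3: (-26)·x + (0)·y + (13)·2 = 0
Solving gives x = 1, y = -1.
Check: S·(1, -1, 2) = (-5, 5, -10) = -5·(1, -1, 2).

1, -1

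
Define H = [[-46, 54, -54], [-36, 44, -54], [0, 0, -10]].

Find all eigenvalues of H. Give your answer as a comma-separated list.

Set up det(lambda·I - H) = 0.
Expanding along the first row, p(lambda) = lambda^3 + 12·lambda^2 - 60·lambda - 800.
Since p(-10) = 0, lambda = -10 is a root.
Factor out (lambda + 10): p(lambda) = (lambda + 10)·(lambda^2 + 2·lambda - 80).
The quadratic factors as (lambda + 10)·(lambda - 8).
Eigenvalues: -10, -10, 8.

-10, -10, 8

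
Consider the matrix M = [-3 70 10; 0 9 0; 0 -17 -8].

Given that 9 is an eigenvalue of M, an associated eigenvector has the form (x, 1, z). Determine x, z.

5, -1

We need (M - 9I)v = 0.
M - 9I = [[-12, 70, 10], [0, 0, 0], [0, -17, -17]].
Row 1: (-12)·x + (70)·1 + (10)·z = 0
Row 2: (0)·x + (0)·1 + (0)·z = 0
Row 3: (0)·x + (-17)·1 + (-17)·z = 0
Solving gives x = 5, z = -1.
Check: M·(5, 1, -1) = (45, 9, -9) = 9·(5, 1, -1).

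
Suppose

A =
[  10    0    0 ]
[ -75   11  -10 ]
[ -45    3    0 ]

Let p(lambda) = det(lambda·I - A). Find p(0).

-300

p(0) = det(0·I − A) = det(−A) = (−1)^3·det(A).
det(A) = 300, so p(0) = -300.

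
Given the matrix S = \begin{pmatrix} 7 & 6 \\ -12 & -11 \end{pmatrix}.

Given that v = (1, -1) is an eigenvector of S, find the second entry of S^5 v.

-1

First find the eigenvalue: Sv = (1, -1) = 1·(1, -1), so λ = 1.
Then S^5 v = λ^5·v = 1^5·(1, -1) = 1·(1, -1) = (1, -1).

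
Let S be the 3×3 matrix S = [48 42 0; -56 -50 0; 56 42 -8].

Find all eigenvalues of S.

Set up det(μI - S) = 0.
Expanding the 3×3 determinant: p(μ) = μ^3 + 10μ^2 - 32μ - 384.
Try μ = 6: p(6) = 0, so 6 is a root.
Dividing by (μ - 6) leaves μ^2 + 16μ + 64.
The quadratic factor is (μ + 8)^2.
Eigenvalues: -8, -8, 6.

-8, -8, 6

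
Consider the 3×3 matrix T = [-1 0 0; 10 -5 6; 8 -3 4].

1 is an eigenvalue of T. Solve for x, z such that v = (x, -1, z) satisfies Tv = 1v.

We need (T - 1I)v = 0.
T - 1I = [[-2, 0, 0], [10, -6, 6], [8, -3, 3]].
Row 1: (-2)·x + (0)·-1 + (0)·z = 0
Row 2: (10)·x + (-6)·-1 + (6)·z = 0
Row 3: (8)·x + (-3)·-1 + (3)·z = 0
Solving gives x = 0, z = -1.
Check: T·(0, -1, -1) = (0, -1, -1) = 1·(0, -1, -1).

0, -1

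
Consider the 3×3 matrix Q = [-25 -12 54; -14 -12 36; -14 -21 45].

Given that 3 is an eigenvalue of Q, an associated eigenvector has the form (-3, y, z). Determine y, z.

We need (Q - 3I)v = 0.
Q - 3I = [[-28, -12, 54], [-14, -15, 36], [-14, -21, 42]].
Row 1: (-28)·-3 + (-12)·y + (54)·z = 0
Row 2: (-14)·-3 + (-15)·y + (36)·z = 0
Row 3: (-14)·-3 + (-21)·y + (42)·z = 0
Solving gives y = -2, z = -2.
Check: Q·(-3, -2, -2) = (-9, -6, -6) = 3·(-3, -2, -2).

-2, -2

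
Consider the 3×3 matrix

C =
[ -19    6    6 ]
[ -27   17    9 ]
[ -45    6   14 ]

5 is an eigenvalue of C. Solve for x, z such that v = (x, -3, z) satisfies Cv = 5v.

We need (C - 5I)v = 0.
C - 5I = [[-24, 6, 6], [-27, 12, 9], [-45, 6, 9]].
Row 1: (-24)·x + (6)·-3 + (6)·z = 0
Row 2: (-27)·x + (12)·-3 + (9)·z = 0
Row 3: (-45)·x + (6)·-3 + (9)·z = 0
Solving gives x = 1, z = 7.
Check: C·(1, -3, 7) = (5, -15, 35) = 5·(1, -3, 7).

1, 7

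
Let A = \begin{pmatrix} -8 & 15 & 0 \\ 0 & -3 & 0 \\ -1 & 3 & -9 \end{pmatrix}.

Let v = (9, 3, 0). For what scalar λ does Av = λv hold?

-3

Compute Av: A·(9, 3, 0) = (-27, -9, 0).
Since Av = λv, compare component 1: -27 = λ·9, so λ = -3.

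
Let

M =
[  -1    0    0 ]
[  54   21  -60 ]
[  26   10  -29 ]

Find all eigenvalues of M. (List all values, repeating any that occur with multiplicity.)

-9, -1, 1

Compute the characteristic polynomial p(λ) = det(λI - M).
Expanding along the first row, p(λ) = λ^3 + 9λ^2 - λ - 9.
Try λ = -1: p(-1) = 0, so -1 is a root.
Factor out (λ + 1): p(λ) = (λ + 1)·(λ^2 + 8λ - 9).
The quadratic factors as (λ + 9)·(λ - 1).
Eigenvalues: -9, -1, 1.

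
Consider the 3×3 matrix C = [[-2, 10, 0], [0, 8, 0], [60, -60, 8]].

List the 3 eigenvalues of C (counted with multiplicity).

Set up det(μI - C) = 0.
Cofactor expansion gives p(μ) = μ^3 - 14μ^2 + 32μ + 128.
Since p(8) = 0, μ = 8 is a root.
Factor out (μ - 8): p(μ) = (μ - 8)·(μ^2 - 6μ - 16).
The quadratic factors as (μ + 2)·(μ - 8).
Eigenvalues: -2, 8, 8.

-2, 8, 8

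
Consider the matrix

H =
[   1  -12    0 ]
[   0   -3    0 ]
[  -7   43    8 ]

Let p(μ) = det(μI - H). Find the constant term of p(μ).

24

p(μ) = μ^3 - 6μ^2 - 19μ + 24.
The constant term is 24.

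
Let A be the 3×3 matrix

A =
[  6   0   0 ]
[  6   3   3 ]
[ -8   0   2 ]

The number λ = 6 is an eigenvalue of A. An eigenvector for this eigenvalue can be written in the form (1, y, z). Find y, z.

0, -2

We need (A - 6I)v = 0.
A - 6I = [[0, 0, 0], [6, -3, 3], [-8, 0, -4]].
Row 1: (0)·1 + (0)·y + (0)·z = 0
Row 2: (6)·1 + (-3)·y + (3)·z = 0
Row 3: (-8)·1 + (0)·y + (-4)·z = 0
Solving gives y = 0, z = -2.
Check: A·(1, 0, -2) = (6, 0, -12) = 6·(1, 0, -2).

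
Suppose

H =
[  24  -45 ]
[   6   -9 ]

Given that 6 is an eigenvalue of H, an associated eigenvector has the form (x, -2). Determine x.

-5

We need (H - 6I)v = 0.
H - 6I = [[18, -45], [6, -15]].
Row 1: (18)·x + (-45)·-2 = 0
Row 2: (6)·x + (-15)·-2 = 0
Solving gives x = -5.
Check: H·(-5, -2) = (-30, -12) = 6·(-5, -2).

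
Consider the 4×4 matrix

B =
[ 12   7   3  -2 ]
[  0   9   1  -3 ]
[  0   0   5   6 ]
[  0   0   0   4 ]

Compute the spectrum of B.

4, 5, 9, 12

B is upper triangular, so its eigenvalues are the diagonal entries.
Diagonal: 12, 9, 5, 4.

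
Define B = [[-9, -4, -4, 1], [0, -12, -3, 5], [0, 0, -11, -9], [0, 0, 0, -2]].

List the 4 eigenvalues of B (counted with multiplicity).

B is upper triangular, so its eigenvalues are the diagonal entries.
Diagonal: -9, -12, -11, -2.

-12, -11, -9, -2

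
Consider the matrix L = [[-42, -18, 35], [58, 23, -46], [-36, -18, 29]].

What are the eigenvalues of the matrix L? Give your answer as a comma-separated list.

The characteristic polynomial is p(r) = det(rI - L).
Expanding the 3×3 determinant: p(r) = r^3 - 10r^2 - 41r + 330.
Rational-root test: r = -6 gives p(-6) = 0.
Factor out (r + 6): p(r) = (r + 6)·(r^2 - 16r + 55).
The quadratic factors as (r - 5)·(r - 11).
Eigenvalues: -6, 5, 11.

-6, 5, 11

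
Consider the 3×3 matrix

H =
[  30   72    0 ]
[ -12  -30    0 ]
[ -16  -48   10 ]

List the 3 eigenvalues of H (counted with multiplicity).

-6, 6, 10

Set up det(sI - H) = 0.
Expanding the 3×3 determinant: p(s) = s^3 - 10s^2 - 36s + 360.
Rational-root test: s = 6 gives p(6) = 0.
Dividing by (s - 6) leaves s^2 - 4s - 60.
The quadratic factors as (s + 6)·(s - 10).
Eigenvalues: -6, 6, 10.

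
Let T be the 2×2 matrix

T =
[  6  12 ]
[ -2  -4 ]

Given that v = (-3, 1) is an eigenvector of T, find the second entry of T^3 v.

8

First find the eigenvalue: Tv = (-6, 2) = 2·(-3, 1), so λ = 2.
Then T^3 v = λ^3·v = 2^3·(-3, 1) = 8·(-3, 1) = (-24, 8).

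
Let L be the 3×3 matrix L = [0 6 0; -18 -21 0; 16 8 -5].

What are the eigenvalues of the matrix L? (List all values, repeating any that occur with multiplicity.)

Set up det(lambda·I - L) = 0.
Expanding along the first row, p(lambda) = lambda^3 + 26·lambda^2 + 213·lambda + 540.
Since p(-5) = 0, lambda = -5 is a root.
Factor out (lambda + 5): p(lambda) = (lambda + 5)·(lambda^2 + 21·lambda + 108).
The quadratic factors as (lambda + 12)·(lambda + 9).
Eigenvalues: -12, -9, -5.

-12, -9, -5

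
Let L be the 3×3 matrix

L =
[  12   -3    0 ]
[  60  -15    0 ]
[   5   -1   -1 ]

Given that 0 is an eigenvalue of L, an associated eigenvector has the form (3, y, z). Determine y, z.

12, 3

We need (L)v = 0.
L = [[12, -3, 0], [60, -15, 0], [5, -1, -1]].
Row 1: (12)·3 + (-3)·y + (0)·z = 0
Row 2: (60)·3 + (-15)·y + (0)·z = 0
Row 3: (5)·3 + (-1)·y + (-1)·z = 0
Solving gives y = 12, z = 3.
Check: L·(3, 12, 3) = (0, 0, 0) = 0·(3, 12, 3).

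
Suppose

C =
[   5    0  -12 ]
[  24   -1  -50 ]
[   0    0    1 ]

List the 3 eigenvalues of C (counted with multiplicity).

-1, 1, 5

Set up det(λI - C) = 0.
Expanding along the first row, p(λ) = λ^3 - 5λ^2 - λ + 5.
Since p(-1) = 0, λ = -1 is a root.
Factor out (λ + 1): p(λ) = (λ + 1)·(λ^2 - 6λ + 5).
The quadratic factors as (λ - 1)·(λ - 5).
Eigenvalues: -1, 1, 5.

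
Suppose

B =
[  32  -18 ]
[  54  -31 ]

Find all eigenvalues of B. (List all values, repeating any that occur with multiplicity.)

-4, 5

det(B - μI) = (32 - μ)(-31 - μ) - (-18)·(54) = μ^2 - μ - 20.
This factors as (μ + 4)·(μ - 5) = 0.
Eigenvalues: -4, 5.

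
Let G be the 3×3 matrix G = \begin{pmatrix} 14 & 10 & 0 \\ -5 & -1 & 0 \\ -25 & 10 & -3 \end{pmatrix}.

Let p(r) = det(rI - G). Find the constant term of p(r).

108

p(r) = r^3 - 10r^2 - 3r + 108.
The constant term is 108.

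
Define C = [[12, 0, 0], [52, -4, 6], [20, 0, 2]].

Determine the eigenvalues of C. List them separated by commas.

The characteristic polynomial is p(s) = det(sI - C).
Cofactor expansion gives p(s) = s^3 - 10s^2 - 32s + 96.
Try s = -4: p(-4) = 0, so -4 is a root.
Factor out (s + 4): p(s) = (s + 4)·(s^2 - 14s + 24).
The quadratic factors as (s - 2)·(s - 12).
Eigenvalues: -4, 2, 12.

-4, 2, 12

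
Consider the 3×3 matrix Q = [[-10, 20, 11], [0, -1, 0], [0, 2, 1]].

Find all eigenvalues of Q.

Set up det(λI - Q) = 0.
Expanding the 3×3 determinant: p(λ) = λ^3 + 10λ^2 - λ - 10.
Since p(-10) = 0, λ = -10 is a root.
Factor out (λ + 10): p(λ) = (λ + 10)·(λ^2 - 1).
The quadratic factors as (λ + 1)·(λ - 1).
Eigenvalues: -10, -1, 1.

-10, -1, 1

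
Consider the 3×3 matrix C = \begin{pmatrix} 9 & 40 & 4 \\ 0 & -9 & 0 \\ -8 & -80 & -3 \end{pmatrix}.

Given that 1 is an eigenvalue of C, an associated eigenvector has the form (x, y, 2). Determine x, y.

We need (C - 1I)v = 0.
C - 1I = [[8, 40, 4], [0, -10, 0], [-8, -80, -4]].
Row 1: (8)·x + (40)·y + (4)·2 = 0
Row 2: (0)·x + (-10)·y + (0)·2 = 0
Row 3: (-8)·x + (-80)·y + (-4)·2 = 0
Solving gives x = -1, y = 0.
Check: C·(-1, 0, 2) = (-1, 0, 2) = 1·(-1, 0, 2).

-1, 0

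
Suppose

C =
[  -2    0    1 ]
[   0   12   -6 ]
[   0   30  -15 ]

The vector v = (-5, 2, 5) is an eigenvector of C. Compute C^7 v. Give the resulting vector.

First find the eigenvalue: Cv = (15, -6, -15) = -3·(-5, 2, 5), so λ = -3.
Then C^7 v = λ^7·v = (-3)^7·(-5, 2, 5) = -2187·(-5, 2, 5) = (10935, -4374, -10935).

(10935, -4374, -10935)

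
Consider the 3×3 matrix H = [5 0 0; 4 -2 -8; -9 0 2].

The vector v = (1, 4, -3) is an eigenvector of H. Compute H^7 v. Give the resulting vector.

First find the eigenvalue: Hv = (5, 20, -15) = 5·(1, 4, -3), so λ = 5.
Then H^7 v = λ^7·v = 5^7·(1, 4, -3) = 78125·(1, 4, -3) = (78125, 312500, -234375).

(78125, 312500, -234375)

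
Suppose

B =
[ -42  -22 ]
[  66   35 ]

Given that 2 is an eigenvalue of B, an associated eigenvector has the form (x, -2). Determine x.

1

We need (B - 2I)v = 0.
B - 2I = [[-44, -22], [66, 33]].
Row 1: (-44)·x + (-22)·-2 = 0
Row 2: (66)·x + (33)·-2 = 0
Solving gives x = 1.
Check: B·(1, -2) = (2, -4) = 2·(1, -2).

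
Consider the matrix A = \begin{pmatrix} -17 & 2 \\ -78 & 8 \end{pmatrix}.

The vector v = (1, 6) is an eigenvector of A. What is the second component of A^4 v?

First find the eigenvalue: Av = (-5, -30) = -5·(1, 6), so λ = -5.
Then A^4 v = λ^4·v = (-5)^4·(1, 6) = 625·(1, 6) = (625, 3750).

3750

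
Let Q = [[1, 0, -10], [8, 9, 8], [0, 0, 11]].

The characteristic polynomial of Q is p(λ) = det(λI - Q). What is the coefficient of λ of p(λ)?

119

p(λ) = λ^3 - 21λ^2 + 119λ - 99.
The coefficient of λ is 119.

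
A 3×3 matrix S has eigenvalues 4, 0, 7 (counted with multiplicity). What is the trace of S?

11

trace(S) is the sum of the eigenvalues: (4) + (0) + (7) = 11.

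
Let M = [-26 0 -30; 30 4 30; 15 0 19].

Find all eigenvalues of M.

-11, 4, 4

The characteristic polynomial is p(lambda) = det(lambda·I - M).
Cofactor expansion gives p(lambda) = lambda^3 + 3·lambda^2 - 72·lambda + 176.
Since p(-11) = 0, lambda = -11 is a root.
Dividing by (lambda + 11) leaves lambda^2 - 8·lambda + 16.
The quadratic factor is (lambda - 4)^2.
Eigenvalues: -11, 4, 4.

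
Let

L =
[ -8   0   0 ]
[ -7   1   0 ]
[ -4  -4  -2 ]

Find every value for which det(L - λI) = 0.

-8, -2, 1

L is lower triangular, so its eigenvalues are the diagonal entries.
Diagonal: -8, 1, -2.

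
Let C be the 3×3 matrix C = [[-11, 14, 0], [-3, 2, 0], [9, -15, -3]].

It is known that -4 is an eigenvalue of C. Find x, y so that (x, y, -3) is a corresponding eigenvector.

2, 1

We need (C + 4I)v = 0.
C + 4I = [[-7, 14, 0], [-3, 6, 0], [9, -15, 1]].
Row 1: (-7)·x + (14)·y + (0)·-3 = 0
Row 2: (-3)·x + (6)·y + (0)·-3 = 0
Row 3: (9)·x + (-15)·y + (1)·-3 = 0
Solving gives x = 2, y = 1.
Check: C·(2, 1, -3) = (-8, -4, 12) = -4·(2, 1, -3).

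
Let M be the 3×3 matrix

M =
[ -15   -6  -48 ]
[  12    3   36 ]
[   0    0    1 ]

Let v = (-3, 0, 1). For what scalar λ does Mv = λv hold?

Compute Mv: M·(-3, 0, 1) = (-3, 0, 1).
Since Mv = λv, compare component 1: -3 = λ·-3, so λ = 1.

1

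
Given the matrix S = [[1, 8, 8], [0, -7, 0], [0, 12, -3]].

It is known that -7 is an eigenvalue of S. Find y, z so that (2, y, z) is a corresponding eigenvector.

We need (S + 7I)v = 0.
S + 7I = [[8, 8, 8], [0, 0, 0], [0, 12, 4]].
Row 1: (8)·2 + (8)·y + (8)·z = 0
Row 2: (0)·2 + (0)·y + (0)·z = 0
Row 3: (0)·2 + (12)·y + (4)·z = 0
Solving gives y = 1, z = -3.
Check: S·(2, 1, -3) = (-14, -7, 21) = -7·(2, 1, -3).

1, -3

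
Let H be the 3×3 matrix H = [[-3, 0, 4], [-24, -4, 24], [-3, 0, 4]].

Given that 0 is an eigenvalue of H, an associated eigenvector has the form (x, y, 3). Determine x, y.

We need (H)v = 0.
H = [[-3, 0, 4], [-24, -4, 24], [-3, 0, 4]].
Row 1: (-3)·x + (0)·y + (4)·3 = 0
Row 2: (-24)·x + (-4)·y + (24)·3 = 0
Row 3: (-3)·x + (0)·y + (4)·3 = 0
Solving gives x = 4, y = -6.
Check: H·(4, -6, 3) = (0, 0, 0) = 0·(4, -6, 3).

4, -6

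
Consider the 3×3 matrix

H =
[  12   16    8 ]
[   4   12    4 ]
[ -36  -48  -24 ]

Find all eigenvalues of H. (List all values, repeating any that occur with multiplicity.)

-4, 0, 4

Set up det(λI - H) = 0.
Expanding along the first row, p(λ) = λ^3 - 16λ.
Rational-root test: λ = 0 gives p(0) = 0.
Factor out λ: p(λ) = λ·(λ^2 - 16).
The quadratic factors as (λ + 4)·(λ - 4).
Eigenvalues: -4, 0, 4.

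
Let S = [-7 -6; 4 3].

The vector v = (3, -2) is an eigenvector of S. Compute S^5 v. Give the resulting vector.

First find the eigenvalue: Sv = (-9, 6) = -3·(3, -2), so λ = -3.
Then S^5 v = λ^5·v = (-3)^5·(3, -2) = -243·(3, -2) = (-729, 486).

(-729, 486)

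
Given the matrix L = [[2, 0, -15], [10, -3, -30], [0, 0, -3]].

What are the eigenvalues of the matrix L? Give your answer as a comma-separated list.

-3, -3, 2

The characteristic polynomial is p(t) = det(tI - L).
Cofactor expansion gives p(t) = t^3 + 4t^2 - 3t - 18.
Since p(-3) = 0, t = -3 is a root.
Dividing by (t + 3) leaves t^2 + t - 6.
The quadratic factors as (t + 3)·(t - 2).
Eigenvalues: -3, -3, 2.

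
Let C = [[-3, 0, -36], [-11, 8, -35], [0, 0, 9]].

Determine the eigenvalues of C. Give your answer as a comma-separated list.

-3, 8, 9

Set up det(μI - C) = 0.
Expanding the 3×3 determinant: p(μ) = μ^3 - 14μ^2 + 21μ + 216.
Try μ = 8: p(8) = 0, so 8 is a root.
Dividing by (μ - 8) leaves μ^2 - 6μ - 27.
The quadratic factors as (μ + 3)·(μ - 9).
Eigenvalues: -3, 8, 9.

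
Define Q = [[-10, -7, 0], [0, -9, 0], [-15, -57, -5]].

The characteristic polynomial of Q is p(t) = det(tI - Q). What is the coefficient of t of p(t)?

185

p(t) = t^3 + 24t^2 + 185t + 450.
The coefficient of t is 185.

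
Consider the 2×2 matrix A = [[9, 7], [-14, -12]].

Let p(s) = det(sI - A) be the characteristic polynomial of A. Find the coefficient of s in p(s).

The coefficient of s of det(sI - A) is −trace(A).
trace(A) = (9) + (-12) = -3, so the coefficient is 3.

3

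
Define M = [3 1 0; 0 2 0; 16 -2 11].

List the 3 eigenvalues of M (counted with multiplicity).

Compute the characteristic polynomial p(r) = det(rI - M).
Cofactor expansion gives p(r) = r^3 - 16r^2 + 61r - 66.
Try r = 3: p(3) = 0, so 3 is a root.
Factor out (r - 3): p(r) = (r - 3)·(r^2 - 13r + 22).
The quadratic factors as (r - 2)·(r - 11).
Eigenvalues: 2, 3, 11.

2, 3, 11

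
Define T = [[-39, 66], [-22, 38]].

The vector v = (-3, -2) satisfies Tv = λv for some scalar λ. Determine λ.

5

Compute Tv: T·(-3, -2) = (-15, -10).
Since Tv = λv, compare component 1: -15 = λ·-3, so λ = 5.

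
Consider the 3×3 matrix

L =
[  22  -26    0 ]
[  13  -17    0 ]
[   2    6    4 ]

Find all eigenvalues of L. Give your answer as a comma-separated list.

Set up det(lambda·I - L) = 0.
Cofactor expansion gives p(lambda) = lambda^3 - 9·lambda^2 - 16·lambda + 144.
Try lambda = 4: p(4) = 0, so 4 is a root.
Factor out (lambda - 4): p(lambda) = (lambda - 4)·(lambda^2 - 5·lambda - 36).
The quadratic factors as (lambda + 4)·(lambda - 9).
Eigenvalues: -4, 4, 9.

-4, 4, 9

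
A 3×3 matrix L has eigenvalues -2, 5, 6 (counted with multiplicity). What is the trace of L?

9

trace(L) is the sum of the eigenvalues: (-2) + (5) + (6) = 9.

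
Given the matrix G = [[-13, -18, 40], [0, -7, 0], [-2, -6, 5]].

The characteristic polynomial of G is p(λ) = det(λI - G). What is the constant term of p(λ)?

105

p(λ) = λ^3 + 15λ^2 + 71λ + 105.
The constant term is 105.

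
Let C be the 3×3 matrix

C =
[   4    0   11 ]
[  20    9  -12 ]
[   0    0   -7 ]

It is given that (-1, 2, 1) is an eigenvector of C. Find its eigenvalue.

-7

Compute Cv: C·(-1, 2, 1) = (7, -14, -7).
Since Cv = λv, compare component 1: 7 = λ·-1, so λ = -7.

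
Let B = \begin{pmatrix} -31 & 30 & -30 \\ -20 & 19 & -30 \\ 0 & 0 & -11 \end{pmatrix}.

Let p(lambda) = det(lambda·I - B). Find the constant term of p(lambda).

121

p(lambda) = lambda^3 + 23·lambda^2 + 143·lambda + 121.
The constant term is 121.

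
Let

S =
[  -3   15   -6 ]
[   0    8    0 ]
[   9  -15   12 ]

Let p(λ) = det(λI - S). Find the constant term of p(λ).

p(λ) = λ^3 - 17λ^2 + 90λ - 144.
The constant term is -144.

-144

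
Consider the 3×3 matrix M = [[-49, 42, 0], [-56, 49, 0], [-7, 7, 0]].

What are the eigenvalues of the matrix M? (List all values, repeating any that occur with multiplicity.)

The characteristic polynomial is p(μ) = det(μI - M).
Expanding along the first row, p(μ) = μ^3 - 49μ.
Since p(7) = 0, μ = 7 is a root.
Dividing by (μ - 7) leaves μ^2 + 7μ.
The quadratic factors as (μ + 7)·μ.
Eigenvalues: -7, 0, 7.

-7, 0, 7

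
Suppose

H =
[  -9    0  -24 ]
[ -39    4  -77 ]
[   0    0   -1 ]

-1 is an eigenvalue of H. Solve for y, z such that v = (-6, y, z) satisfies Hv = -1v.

-16, 2

We need (H + 1I)v = 0.
H + 1I = [[-8, 0, -24], [-39, 5, -77], [0, 0, 0]].
Row 1: (-8)·-6 + (0)·y + (-24)·z = 0
Row 2: (-39)·-6 + (5)·y + (-77)·z = 0
Row 3: (0)·-6 + (0)·y + (0)·z = 0
Solving gives y = -16, z = 2.
Check: H·(-6, -16, 2) = (6, 16, -2) = -1·(-6, -16, 2).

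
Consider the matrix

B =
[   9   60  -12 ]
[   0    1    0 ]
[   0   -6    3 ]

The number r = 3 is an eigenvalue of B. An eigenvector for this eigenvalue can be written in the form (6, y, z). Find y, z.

0, 3

We need (B - 3I)v = 0.
B - 3I = [[6, 60, -12], [0, -2, 0], [0, -6, 0]].
Row 1: (6)·6 + (60)·y + (-12)·z = 0
Row 2: (0)·6 + (-2)·y + (0)·z = 0
Row 3: (0)·6 + (-6)·y + (0)·z = 0
Solving gives y = 0, z = 3.
Check: B·(6, 0, 3) = (18, 0, 9) = 3·(6, 0, 3).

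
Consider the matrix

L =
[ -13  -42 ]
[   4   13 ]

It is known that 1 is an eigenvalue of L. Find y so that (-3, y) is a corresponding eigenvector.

We need (L - 1I)v = 0.
L - 1I = [[-14, -42], [4, 12]].
Row 1: (-14)·-3 + (-42)·y = 0
Row 2: (4)·-3 + (12)·y = 0
Solving gives y = 1.
Check: L·(-3, 1) = (-3, 1) = 1·(-3, 1).

1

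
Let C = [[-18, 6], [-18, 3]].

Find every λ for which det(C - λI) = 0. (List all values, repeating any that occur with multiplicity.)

-9, -6

det(C - tI) = (-18 - t)(3 - t) - (6)·(-18) = t^2 + 15t + 54.
This factors as (t + 9)·(t + 6) = 0.
Eigenvalues: -9, -6.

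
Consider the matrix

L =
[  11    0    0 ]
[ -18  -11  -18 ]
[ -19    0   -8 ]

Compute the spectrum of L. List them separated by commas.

Compute the characteristic polynomial p(μ) = det(μI - L).
Cofactor expansion gives p(μ) = μ^3 + 8μ^2 - 121μ - 968.
Since p(-8) = 0, μ = -8 is a root.
Dividing by (μ + 8) leaves μ^2 - 121.
The quadratic factors as (μ + 11)·(μ - 11).
Eigenvalues: -11, -8, 11.

-11, -8, 11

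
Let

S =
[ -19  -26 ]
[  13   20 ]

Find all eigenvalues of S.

-6, 7

det(S - tI) = (-19 - t)(20 - t) - (-26)·(13) = t^2 - t - 42.
This factors as (t + 6)·(t - 7) = 0.
Eigenvalues: -6, 7.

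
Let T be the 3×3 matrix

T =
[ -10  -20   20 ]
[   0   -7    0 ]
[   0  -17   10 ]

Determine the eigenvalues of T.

-10, -7, 10

The characteristic polynomial is p(s) = det(sI - T).
Cofactor expansion gives p(s) = s^3 + 7s^2 - 100s - 700.
Try s = -7: p(-7) = 0, so -7 is a root.
Factor out (s + 7): p(s) = (s + 7)·(s^2 - 100).
The quadratic factors as (s + 10)·(s - 10).
Eigenvalues: -10, -7, 10.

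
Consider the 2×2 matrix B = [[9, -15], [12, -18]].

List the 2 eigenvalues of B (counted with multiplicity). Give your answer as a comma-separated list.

det(B - λI) = (9 - λ)(-18 - λ) - (-15)·(12) = λ^2 + 9λ + 18.
This factors as (λ + 6)·(λ + 3) = 0.
Eigenvalues: -6, -3.

-6, -3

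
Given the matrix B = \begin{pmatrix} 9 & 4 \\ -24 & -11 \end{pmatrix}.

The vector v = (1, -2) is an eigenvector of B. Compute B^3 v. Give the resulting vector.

First find the eigenvalue: Bv = (1, -2) = 1·(1, -2), so λ = 1.
Then B^3 v = λ^3·v = 1^3·(1, -2) = 1·(1, -2) = (1, -2).

(1, -2)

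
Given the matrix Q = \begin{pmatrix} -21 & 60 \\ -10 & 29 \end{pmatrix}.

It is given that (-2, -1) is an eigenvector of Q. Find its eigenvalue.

Compute Qv: Q·(-2, -1) = (-18, -9).
Since Qv = λv, compare component 1: -18 = λ·-2, so λ = 9.

9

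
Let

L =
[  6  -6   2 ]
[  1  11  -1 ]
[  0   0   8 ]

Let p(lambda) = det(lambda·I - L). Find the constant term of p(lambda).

-576

p(lambda) = lambda^3 - 25·lambda^2 + 208·lambda - 576.
The constant term is -576.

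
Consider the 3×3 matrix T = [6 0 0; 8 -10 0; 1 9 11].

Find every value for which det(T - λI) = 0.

T is lower triangular, so its eigenvalues are the diagonal entries.
Diagonal: 6, -10, 11.

-10, 6, 11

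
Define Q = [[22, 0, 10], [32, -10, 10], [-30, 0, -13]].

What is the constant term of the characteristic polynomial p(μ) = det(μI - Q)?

140

p(0) = det(0·I − Q) = det(−Q) = (−1)^3·det(Q).
det(Q) = -140, so p(0) = 140.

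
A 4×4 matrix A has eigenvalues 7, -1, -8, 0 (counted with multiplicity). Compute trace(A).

trace(A) is the sum of the eigenvalues: (7) + (-1) + (-8) + (0) = -2.

-2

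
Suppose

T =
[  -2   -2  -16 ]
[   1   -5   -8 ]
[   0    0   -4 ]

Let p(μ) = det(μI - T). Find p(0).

p(0) = det(0·I − T) = det(−T) = (−1)^3·det(T).
det(T) = -48, so p(0) = 48.

48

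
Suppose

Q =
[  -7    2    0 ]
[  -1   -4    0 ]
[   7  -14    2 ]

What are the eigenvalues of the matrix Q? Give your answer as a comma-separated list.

-6, -5, 2

Set up det(λI - Q) = 0.
Cofactor expansion gives p(λ) = λ^3 + 9λ^2 + 8λ - 60.
Since p(-5) = 0, λ = -5 is a root.
Dividing by (λ + 5) leaves λ^2 + 4λ - 12.
The quadratic factors as (λ + 6)·(λ - 2).
Eigenvalues: -6, -5, 2.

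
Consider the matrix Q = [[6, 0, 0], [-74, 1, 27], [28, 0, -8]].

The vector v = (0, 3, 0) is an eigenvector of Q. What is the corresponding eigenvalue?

Compute Qv: Q·(0, 3, 0) = (0, 3, 0).
Since Qv = λv, compare component 2: 3 = λ·3, so λ = 1.

1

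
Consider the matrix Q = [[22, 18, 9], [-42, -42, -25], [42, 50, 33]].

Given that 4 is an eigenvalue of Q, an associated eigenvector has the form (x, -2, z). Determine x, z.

We need (Q - 4I)v = 0.
Q - 4I = [[18, 18, 9], [-42, -46, -25], [42, 50, 29]].
Row 1: (18)·x + (18)·-2 + (9)·z = 0
Row 2: (-42)·x + (-46)·-2 + (-25)·z = 0
Row 3: (42)·x + (50)·-2 + (29)·z = 0
Solving gives x = 1, z = 2.
Check: Q·(1, -2, 2) = (4, -8, 8) = 4·(1, -2, 2).

1, 2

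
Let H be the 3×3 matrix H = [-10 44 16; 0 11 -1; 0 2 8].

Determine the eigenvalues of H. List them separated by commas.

Set up det(λI - H) = 0.
Expanding the 3×3 determinant: p(λ) = λ^3 - 9λ^2 - 100λ + 900.
Rational-root test: λ = 10 gives p(10) = 0.
Dividing by (λ - 10) leaves λ^2 + λ - 90.
The quadratic factors as (λ + 10)·(λ - 9).
Eigenvalues: -10, 9, 10.

-10, 9, 10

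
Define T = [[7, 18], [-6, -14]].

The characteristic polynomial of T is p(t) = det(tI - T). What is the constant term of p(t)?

10

p(t) = t^2 + 7t + 10.
The constant term is 10.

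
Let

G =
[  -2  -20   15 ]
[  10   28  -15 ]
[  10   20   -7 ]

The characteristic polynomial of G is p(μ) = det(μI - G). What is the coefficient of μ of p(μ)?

112

p(μ) = μ^3 - 19μ^2 + 112μ - 192.
The coefficient of μ is 112.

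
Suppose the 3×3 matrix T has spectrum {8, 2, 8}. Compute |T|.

128

det(T) is the product of the eigenvalues: (8) · (2) · (8) = 128.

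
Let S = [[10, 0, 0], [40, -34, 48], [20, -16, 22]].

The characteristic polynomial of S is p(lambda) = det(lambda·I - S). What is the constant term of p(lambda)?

p(lambda) = lambda^3 + 2·lambda^2 - 100·lambda - 200.
The constant term is -200.

-200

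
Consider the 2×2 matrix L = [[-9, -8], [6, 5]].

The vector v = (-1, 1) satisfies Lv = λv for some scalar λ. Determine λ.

Compute Lv: L·(-1, 1) = (1, -1).
Since Lv = λv, compare component 1: 1 = λ·-1, so λ = -1.

-1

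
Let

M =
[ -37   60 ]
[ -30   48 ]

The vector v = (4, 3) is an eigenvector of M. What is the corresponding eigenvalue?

Compute Mv: M·(4, 3) = (32, 24).
Since Mv = λv, compare component 1: 32 = λ·4, so λ = 8.

8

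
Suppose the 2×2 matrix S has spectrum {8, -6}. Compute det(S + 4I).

If S has eigenvalues 8, -6, then S + 4I has eigenvalues 12, -2.
det(S + 4I) = (12) · (-2) = -24.

-24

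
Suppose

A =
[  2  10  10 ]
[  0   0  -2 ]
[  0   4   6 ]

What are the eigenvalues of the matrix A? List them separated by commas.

The characteristic polynomial is p(μ) = det(μI - A).
Cofactor expansion gives p(μ) = μ^3 - 8μ^2 + 20μ - 16.
Rational-root test: μ = 2 gives p(2) = 0.
Factor out (μ - 2): p(μ) = (μ - 2)·(μ^2 - 6μ + 8).
The quadratic factors as (μ - 2)·(μ - 4).
Eigenvalues: 2, 2, 4.

2, 2, 4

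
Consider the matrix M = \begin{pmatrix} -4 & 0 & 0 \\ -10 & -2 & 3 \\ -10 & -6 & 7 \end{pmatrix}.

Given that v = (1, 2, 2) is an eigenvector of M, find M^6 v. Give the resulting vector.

First find the eigenvalue: Mv = (-4, -8, -8) = -4·(1, 2, 2), so λ = -4.
Then M^6 v = λ^6·v = (-4)^6·(1, 2, 2) = 4096·(1, 2, 2) = (4096, 8192, 8192).

(4096, 8192, 8192)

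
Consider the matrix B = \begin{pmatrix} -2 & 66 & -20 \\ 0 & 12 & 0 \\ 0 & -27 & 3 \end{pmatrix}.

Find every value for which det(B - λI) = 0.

-2, 3, 12

The characteristic polynomial is p(t) = det(tI - B).
Expanding the 3×3 determinant: p(t) = t^3 - 13t^2 + 6t + 72.
Try t = 3: p(3) = 0, so 3 is a root.
Dividing by (t - 3) leaves t^2 - 10t - 24.
The quadratic factors as (t + 2)·(t - 12).
Eigenvalues: -2, 3, 12.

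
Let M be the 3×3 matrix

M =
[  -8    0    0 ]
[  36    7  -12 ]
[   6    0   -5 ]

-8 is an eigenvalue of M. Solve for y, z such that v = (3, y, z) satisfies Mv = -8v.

We need (M + 8I)v = 0.
M + 8I = [[0, 0, 0], [36, 15, -12], [6, 0, 3]].
Row 1: (0)·3 + (0)·y + (0)·z = 0
Row 2: (36)·3 + (15)·y + (-12)·z = 0
Row 3: (6)·3 + (0)·y + (3)·z = 0
Solving gives y = -12, z = -6.
Check: M·(3, -12, -6) = (-24, 96, 48) = -8·(3, -12, -6).

-12, -6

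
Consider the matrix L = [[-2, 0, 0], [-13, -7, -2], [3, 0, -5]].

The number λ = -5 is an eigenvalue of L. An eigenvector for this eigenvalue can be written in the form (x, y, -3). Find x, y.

0, 3

We need (L + 5I)v = 0.
L + 5I = [[3, 0, 0], [-13, -2, -2], [3, 0, 0]].
Row 1: (3)·x + (0)·y + (0)·-3 = 0
Row 2: (-13)·x + (-2)·y + (-2)·-3 = 0
Row 3: (3)·x + (0)·y + (0)·-3 = 0
Solving gives x = 0, y = 3.
Check: L·(0, 3, -3) = (0, -15, 15) = -5·(0, 3, -3).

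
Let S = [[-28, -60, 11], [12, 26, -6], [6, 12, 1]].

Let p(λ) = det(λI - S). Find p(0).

-4

p(0) = det(0·I − S) = det(−S) = (−1)^3·det(S).
det(S) = 4, so p(0) = -4.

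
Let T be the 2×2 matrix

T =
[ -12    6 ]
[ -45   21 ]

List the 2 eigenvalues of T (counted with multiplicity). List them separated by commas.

det(T - tI) = (-12 - t)(21 - t) - (6)·(-45) = t^2 - 9t + 18.
This factors as (t - 3)·(t - 6) = 0.
Eigenvalues: 3, 6.

3, 6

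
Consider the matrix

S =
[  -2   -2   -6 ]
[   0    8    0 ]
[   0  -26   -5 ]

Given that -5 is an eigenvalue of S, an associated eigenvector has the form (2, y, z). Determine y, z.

0, 1

We need (S + 5I)v = 0.
S + 5I = [[3, -2, -6], [0, 13, 0], [0, -26, 0]].
Row 1: (3)·2 + (-2)·y + (-6)·z = 0
Row 2: (0)·2 + (13)·y + (0)·z = 0
Row 3: (0)·2 + (-26)·y + (0)·z = 0
Solving gives y = 0, z = 1.
Check: S·(2, 0, 1) = (-10, 0, -5) = -5·(2, 0, 1).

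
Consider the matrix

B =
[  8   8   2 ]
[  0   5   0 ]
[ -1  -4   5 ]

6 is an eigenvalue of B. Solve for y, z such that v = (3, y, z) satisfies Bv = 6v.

0, -3

We need (B - 6I)v = 0.
B - 6I = [[2, 8, 2], [0, -1, 0], [-1, -4, -1]].
Row 1: (2)·3 + (8)·y + (2)·z = 0
Row 2: (0)·3 + (-1)·y + (0)·z = 0
Row 3: (-1)·3 + (-4)·y + (-1)·z = 0
Solving gives y = 0, z = -3.
Check: B·(3, 0, -3) = (18, 0, -18) = 6·(3, 0, -3).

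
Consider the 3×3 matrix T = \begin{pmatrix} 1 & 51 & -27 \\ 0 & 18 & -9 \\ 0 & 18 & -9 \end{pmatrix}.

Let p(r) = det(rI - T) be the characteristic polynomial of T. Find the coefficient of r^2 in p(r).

The coefficient of r^2 of det(rI - T) is −trace(T).
trace(T) = (1) + (18) + (-9) = 10, so the coefficient is -10.

-10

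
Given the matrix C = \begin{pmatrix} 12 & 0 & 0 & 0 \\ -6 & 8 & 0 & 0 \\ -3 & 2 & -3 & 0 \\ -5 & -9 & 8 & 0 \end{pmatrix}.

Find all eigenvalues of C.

-3, 0, 8, 12

C is lower triangular, so its eigenvalues are the diagonal entries.
Diagonal: 12, 8, -3, 0.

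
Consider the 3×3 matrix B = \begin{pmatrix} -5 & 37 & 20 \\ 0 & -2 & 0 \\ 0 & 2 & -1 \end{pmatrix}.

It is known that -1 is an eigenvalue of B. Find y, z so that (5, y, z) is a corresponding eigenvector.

0, 1

We need (B + 1I)v = 0.
B + 1I = [[-4, 37, 20], [0, -1, 0], [0, 2, 0]].
Row 1: (-4)·5 + (37)·y + (20)·z = 0
Row 2: (0)·5 + (-1)·y + (0)·z = 0
Row 3: (0)·5 + (2)·y + (0)·z = 0
Solving gives y = 0, z = 1.
Check: B·(5, 0, 1) = (-5, 0, -1) = -1·(5, 0, 1).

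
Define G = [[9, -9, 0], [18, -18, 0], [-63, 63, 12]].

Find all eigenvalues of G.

Set up det(λI - G) = 0.
Expanding along the first row, p(λ) = λ^3 - 3λ^2 - 108λ.
Try λ = 12: p(12) = 0, so 12 is a root.
Dividing by (λ - 12) leaves λ^2 + 9λ.
The quadratic factors as (λ + 9)·λ.
Eigenvalues: -9, 0, 12.

-9, 0, 12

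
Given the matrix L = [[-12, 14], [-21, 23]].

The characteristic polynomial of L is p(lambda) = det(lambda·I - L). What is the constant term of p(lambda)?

p(lambda) = lambda^2 - 11·lambda + 18.
The constant term is 18.

18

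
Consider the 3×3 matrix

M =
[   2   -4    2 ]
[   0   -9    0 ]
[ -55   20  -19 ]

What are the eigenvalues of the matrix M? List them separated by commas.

-9, -9, -8

Set up det(tI - M) = 0.
Cofactor expansion gives p(t) = t^3 + 26t^2 + 225t + 648.
Try t = -8: p(-8) = 0, so -8 is a root.
Factor out (t + 8): p(t) = (t + 8)·(t^2 + 18t + 81).
The quadratic factor is (t + 9)^2.
Eigenvalues: -9, -9, -8.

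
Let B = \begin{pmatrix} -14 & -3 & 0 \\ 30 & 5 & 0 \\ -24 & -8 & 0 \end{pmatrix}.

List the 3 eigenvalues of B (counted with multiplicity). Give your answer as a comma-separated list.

-5, -4, 0

Set up det(tI - B) = 0.
Cofactor expansion gives p(t) = t^3 + 9t^2 + 20t.
Rational-root test: t = 0 gives p(0) = 0.
Dividing by t leaves t^2 + 9t + 20.
The quadratic factors as (t + 5)·(t + 4).
Eigenvalues: -5, -4, 0.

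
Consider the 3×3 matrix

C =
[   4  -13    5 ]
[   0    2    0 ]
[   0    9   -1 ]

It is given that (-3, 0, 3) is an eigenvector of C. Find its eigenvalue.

-1

Compute Cv: C·(-3, 0, 3) = (3, 0, -3).
Since Cv = λv, compare component 1: 3 = λ·-3, so λ = -1.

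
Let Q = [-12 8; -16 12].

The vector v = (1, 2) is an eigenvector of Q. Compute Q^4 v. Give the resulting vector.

(256, 512)

First find the eigenvalue: Qv = (4, 8) = 4·(1, 2), so λ = 4.
Then Q^4 v = λ^4·v = 4^4·(1, 2) = 256·(1, 2) = (256, 512).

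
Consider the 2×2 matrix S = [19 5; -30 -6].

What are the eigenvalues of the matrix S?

det(S - μI) = (19 - μ)(-6 - μ) - (5)·(-30) = μ^2 - 13μ + 36.
This factors as (μ - 4)·(μ - 9) = 0.
Eigenvalues: 4, 9.

4, 9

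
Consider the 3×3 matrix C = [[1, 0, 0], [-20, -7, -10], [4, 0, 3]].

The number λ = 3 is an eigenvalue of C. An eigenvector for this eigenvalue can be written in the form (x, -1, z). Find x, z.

0, 1

We need (C - 3I)v = 0.
C - 3I = [[-2, 0, 0], [-20, -10, -10], [4, 0, 0]].
Row 1: (-2)·x + (0)·-1 + (0)·z = 0
Row 2: (-20)·x + (-10)·-1 + (-10)·z = 0
Row 3: (4)·x + (0)·-1 + (0)·z = 0
Solving gives x = 0, z = 1.
Check: C·(0, -1, 1) = (0, -3, 3) = 3·(0, -1, 1).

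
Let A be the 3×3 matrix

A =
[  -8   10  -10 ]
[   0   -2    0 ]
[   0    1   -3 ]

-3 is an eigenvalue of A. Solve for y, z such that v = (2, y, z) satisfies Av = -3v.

0, -1

We need (A + 3I)v = 0.
A + 3I = [[-5, 10, -10], [0, 1, 0], [0, 1, 0]].
Row 1: (-5)·2 + (10)·y + (-10)·z = 0
Row 2: (0)·2 + (1)·y + (0)·z = 0
Row 3: (0)·2 + (1)·y + (0)·z = 0
Solving gives y = 0, z = -1.
Check: A·(2, 0, -1) = (-6, 0, 3) = -3·(2, 0, -1).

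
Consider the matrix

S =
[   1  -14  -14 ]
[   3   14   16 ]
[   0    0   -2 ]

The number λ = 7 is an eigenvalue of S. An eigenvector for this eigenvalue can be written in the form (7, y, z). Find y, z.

We need (S - 7I)v = 0.
S - 7I = [[-6, -14, -14], [3, 7, 16], [0, 0, -9]].
Row 1: (-6)·7 + (-14)·y + (-14)·z = 0
Row 2: (3)·7 + (7)·y + (16)·z = 0
Row 3: (0)·7 + (0)·y + (-9)·z = 0
Solving gives y = -3, z = 0.
Check: S·(7, -3, 0) = (49, -21, 0) = 7·(7, -3, 0).

-3, 0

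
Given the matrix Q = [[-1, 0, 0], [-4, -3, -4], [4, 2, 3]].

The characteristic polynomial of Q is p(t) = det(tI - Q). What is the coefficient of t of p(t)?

p(t) = t^3 + t^2 - t - 1.
The coefficient of t is -1.

-1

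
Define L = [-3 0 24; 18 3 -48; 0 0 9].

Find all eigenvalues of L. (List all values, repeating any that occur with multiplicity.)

-3, 3, 9

The characteristic polynomial is p(λ) = det(λI - L).
Expanding along the first row, p(λ) = λ^3 - 9λ^2 - 9λ + 81.
Try λ = -3: p(-3) = 0, so -3 is a root.
Factor out (λ + 3): p(λ) = (λ + 3)·(λ^2 - 12λ + 27).
The quadratic factors as (λ - 3)·(λ - 9).
Eigenvalues: -3, 3, 9.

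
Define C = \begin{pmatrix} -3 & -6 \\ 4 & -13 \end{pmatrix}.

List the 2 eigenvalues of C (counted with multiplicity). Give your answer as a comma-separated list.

-9, -7

det(C - λI) = (-3 - λ)(-13 - λ) - (-6)·(4) = λ^2 + 16λ + 63.
This factors as (λ + 9)·(λ + 7) = 0.
Eigenvalues: -9, -7.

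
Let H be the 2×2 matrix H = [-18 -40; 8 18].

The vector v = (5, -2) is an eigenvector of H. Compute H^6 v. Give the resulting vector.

(320, -128)

First find the eigenvalue: Hv = (-10, 4) = -2·(5, -2), so λ = -2.
Then H^6 v = λ^6·v = (-2)^6·(5, -2) = 64·(5, -2) = (320, -128).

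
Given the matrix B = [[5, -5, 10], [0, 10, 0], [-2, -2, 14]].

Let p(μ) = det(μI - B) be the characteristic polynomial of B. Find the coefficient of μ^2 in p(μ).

The coefficient of μ^2 of det(μI - B) is −trace(B).
trace(B) = (5) + (10) + (14) = 29, so the coefficient is -29.

-29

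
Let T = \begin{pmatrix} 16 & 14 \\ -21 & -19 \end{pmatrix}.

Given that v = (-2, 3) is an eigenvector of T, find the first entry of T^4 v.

First find the eigenvalue: Tv = (10, -15) = -5·(-2, 3), so λ = -5.
Then T^4 v = λ^4·v = (-5)^4·(-2, 3) = 625·(-2, 3) = (-1250, 1875).

-1250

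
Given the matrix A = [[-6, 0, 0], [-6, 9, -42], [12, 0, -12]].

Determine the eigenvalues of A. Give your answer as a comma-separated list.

Set up det(λI - A) = 0.
Expanding the 3×3 determinant: p(λ) = λ^3 + 9λ^2 - 90λ - 648.
Rational-root test: λ = -6 gives p(-6) = 0.
Factor out (λ + 6): p(λ) = (λ + 6)·(λ^2 + 3λ - 108).
The quadratic factors as (λ + 12)·(λ - 9).
Eigenvalues: -12, -6, 9.

-12, -6, 9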